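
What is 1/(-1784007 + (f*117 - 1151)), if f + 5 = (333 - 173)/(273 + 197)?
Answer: -47/83928049 ≈ -5.6000e-7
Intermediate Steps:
f = -219/47 (f = -5 + (333 - 173)/(273 + 197) = -5 + 160/470 = -5 + 160*(1/470) = -5 + 16/47 = -219/47 ≈ -4.6596)
1/(-1784007 + (f*117 - 1151)) = 1/(-1784007 + (-219/47*117 - 1151)) = 1/(-1784007 + (-25623/47 - 1151)) = 1/(-1784007 - 79720/47) = 1/(-83928049/47) = -47/83928049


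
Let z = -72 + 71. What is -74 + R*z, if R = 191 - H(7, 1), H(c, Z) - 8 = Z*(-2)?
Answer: -259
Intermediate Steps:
z = -1
H(c, Z) = 8 - 2*Z (H(c, Z) = 8 + Z*(-2) = 8 - 2*Z)
R = 185 (R = 191 - (8 - 2*1) = 191 - (8 - 2) = 191 - 1*6 = 191 - 6 = 185)
-74 + R*z = -74 + 185*(-1) = -74 - 185 = -259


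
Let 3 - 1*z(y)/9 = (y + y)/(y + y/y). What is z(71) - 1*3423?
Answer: -13655/4 ≈ -3413.8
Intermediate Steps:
z(y) = 27 - 18*y/(1 + y) (z(y) = 27 - 9*(y + y)/(y + y/y) = 27 - 9*2*y/(y + 1) = 27 - 9*2*y/(1 + y) = 27 - 18*y/(1 + y))
z(71) - 1*3423 = 9*(3 + 71)/(1 + 71) - 1*3423 = 9*74/72 - 3423 = 9*(1/72)*74 - 3423 = 37/4 - 3423 = -13655/4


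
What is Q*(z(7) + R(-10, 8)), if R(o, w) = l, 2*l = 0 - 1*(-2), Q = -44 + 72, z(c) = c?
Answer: 224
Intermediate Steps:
Q = 28
l = 1 (l = (0 - 1*(-2))/2 = (0 + 2)/2 = (½)*2 = 1)
R(o, w) = 1
Q*(z(7) + R(-10, 8)) = 28*(7 + 1) = 28*8 = 224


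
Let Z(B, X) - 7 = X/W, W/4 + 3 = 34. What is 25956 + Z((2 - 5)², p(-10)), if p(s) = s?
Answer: 1609701/62 ≈ 25963.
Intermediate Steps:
W = 124 (W = -12 + 4*34 = -12 + 136 = 124)
Z(B, X) = 7 + X/124
25956 + Z((2 - 5)², p(-10)) = 25956 + (7 + (1/124)*(-10)) = 25956 + (7 - 5/62) = 25956 + 429/62 = 1609701/62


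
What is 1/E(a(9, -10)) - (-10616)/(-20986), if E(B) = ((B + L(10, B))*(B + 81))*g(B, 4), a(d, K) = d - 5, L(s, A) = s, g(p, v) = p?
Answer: -3607941/7135240 ≈ -0.50565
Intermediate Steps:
a(d, K) = -5 + d
E(B) = B*(10 + B)*(81 + B) (E(B) = ((B + 10)*(B + 81))*B = ((10 + B)*(81 + B))*B = B*(10 + B)*(81 + B))
1/E(a(9, -10)) - (-10616)/(-20986) = 1/((-5 + 9)*(810 + (-5 + 9)² + 91*(-5 + 9))) - (-10616)/(-20986) = 1/(4*(810 + 4² + 91*4)) - (-10616)*(-1)/20986 = 1/(4*(810 + 16 + 364)) - 1*5308/10493 = 1/(4*1190) - 5308/10493 = 1/4760 - 5308/10493 = -3607941/7135240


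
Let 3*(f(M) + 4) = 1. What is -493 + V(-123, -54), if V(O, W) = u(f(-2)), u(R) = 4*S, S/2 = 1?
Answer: -485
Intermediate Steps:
S = 2 (S = 2*1 = 2)
f(M) = -11/3 (f(M) = -4 + (⅓)*1 = -4 + ⅓ = -11/3)
u(R) = 8 (u(R) = 4*2 = 8)
V(O, W) = 8
-493 + V(-123, -54) = -493 + 8 = -485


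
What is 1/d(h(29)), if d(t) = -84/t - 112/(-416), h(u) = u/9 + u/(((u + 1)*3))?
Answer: -8294/194327 ≈ -0.042681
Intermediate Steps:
h(u) = u/9 + u/(3 + 3*u) (h(u) = u*(⅑) + u/(((1 + u)*3)) = u/9 + u/(3 + 3*u))
d(t) = 7/26 - 84/t (d(t) = -84/t - 112*(-1/416) = -84/t + 7/26 = 7/26 - 84/t)
1/d(h(29)) = 1/(7/26 - 84*9*(1 + 29)/(29*(4 + 29))) = 1/(7/26 - 84/((⅑)*29*33/30)) = 1/(7/26 - 84/((⅑)*29*(1/30)*33)) = 1/(7/26 - 84/319/90) = 1/(7/26 - 84*90/319) = 1/(7/26 - 7560/319) = 1/(-194327/8294) = -8294/194327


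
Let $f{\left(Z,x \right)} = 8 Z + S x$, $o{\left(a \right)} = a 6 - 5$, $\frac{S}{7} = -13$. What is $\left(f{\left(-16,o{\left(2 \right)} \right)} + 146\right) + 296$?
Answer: $-323$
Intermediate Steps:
$S = -91$ ($S = 7 \left(-13\right) = -91$)
$o{\left(a \right)} = -5 + 6 a$ ($o{\left(a \right)} = 6 a - 5 = -5 + 6 a$)
$f{\left(Z,x \right)} = - 91 x + 8 Z$ ($f{\left(Z,x \right)} = 8 Z - 91 x = - 91 x + 8 Z$)
$\left(f{\left(-16,o{\left(2 \right)} \right)} + 146\right) + 296 = \left(\left(- 91 \left(-5 + 6 \cdot 2\right) + 8 \left(-16\right)\right) + 146\right) + 296 = \left(\left(- 91 \left(-5 + 12\right) - 128\right) + 146\right) + 296 = \left(\left(\left(-91\right) 7 - 128\right) + 146\right) + 296 = \left(\left(-637 - 128\right) + 146\right) + 296 = \left(-765 + 146\right) + 296 = -619 + 296 = -323$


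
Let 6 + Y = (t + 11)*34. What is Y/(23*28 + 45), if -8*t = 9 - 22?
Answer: 1693/2756 ≈ 0.61430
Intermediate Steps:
t = 13/8 (t = -(9 - 22)/8 = -1/8*(-13) = 13/8 ≈ 1.6250)
Y = 1693/4 (Y = -6 + (13/8 + 11)*34 = -6 + (101/8)*34 = -6 + 1717/4 = 1693/4 ≈ 423.25)
Y/(23*28 + 45) = 1693/(4*(23*28 + 45)) = 1693/(4*(644 + 45)) = (1693/4)/689 = (1693/4)*(1/689) = 1693/2756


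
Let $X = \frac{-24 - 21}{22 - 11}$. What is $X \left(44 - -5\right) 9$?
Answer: $- \frac{19845}{11} \approx -1804.1$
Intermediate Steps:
$X = - \frac{45}{11} \approx -4.0909$
$X \left(44 - -5\right) 9 = - \frac{45 \left(44 - -5\right)}{11} \cdot 9 = - \frac{45 \left(44 + 5\right)}{11} \cdot 9 = \left(- \frac{45}{11}\right) 49 \cdot 9 = \left(- \frac{2205}{11}\right) 9 = - \frac{19845}{11}$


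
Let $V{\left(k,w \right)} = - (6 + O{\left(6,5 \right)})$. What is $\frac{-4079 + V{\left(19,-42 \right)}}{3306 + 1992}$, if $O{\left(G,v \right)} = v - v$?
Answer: $- \frac{4085}{5298} \approx -0.77105$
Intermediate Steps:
$O{\left(G,v \right)} = 0$
$V{\left(k,w \right)} = -6$ ($V{\left(k,w \right)} = - (6 + 0) = \left(-1\right) 6 = -6$)
$\frac{-4079 + V{\left(19,-42 \right)}}{3306 + 1992} = \frac{-4079 - 6}{3306 + 1992} = - \frac{4085}{5298}$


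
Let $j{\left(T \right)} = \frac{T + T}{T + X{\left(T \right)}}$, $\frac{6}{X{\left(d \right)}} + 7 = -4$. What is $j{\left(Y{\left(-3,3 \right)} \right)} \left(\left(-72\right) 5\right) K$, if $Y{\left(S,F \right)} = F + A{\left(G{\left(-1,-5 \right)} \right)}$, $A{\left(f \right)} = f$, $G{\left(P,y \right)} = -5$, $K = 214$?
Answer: $- \frac{847440}{7} \approx -1.2106 \cdot 10^{5}$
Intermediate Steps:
$X{\left(d \right)} = - \frac{6}{11}$ ($X{\left(d \right)} = \frac{6}{-7 - 4} = \frac{6}{-11} = 6 \left(- \frac{1}{11}\right) = - \frac{6}{11}$)
$Y{\left(S,F \right)} = -5 + F$ ($Y{\left(S,F \right)} = F - 5 = -5 + F$)
$j{\left(T \right)} = \frac{2 T}{- \frac{6}{11} + T}$ ($j{\left(T \right)} = \frac{T + T}{T - \frac{6}{11}} = \frac{2 T}{- \frac{6}{11} + T}$)
$j{\left(Y{\left(-3,3 \right)} \right)} \left(\left(-72\right) 5\right) K = \frac{22 \left(-5 + 3\right)}{-6 + 11 \left(-5 + 3\right)} \left(\left(-72\right) 5\right) 214 = 22 \left(-2\right) \frac{1}{-6 + 11 \left(-2\right)} \left(-360\right) 214 = 22 \left(-2\right) \frac{1}{-6 - 22} \left(-360\right) 214 = 22 \left(-2\right) \frac{1}{-28} \left(-360\right) 214 = 22 \left(-2\right) \left(- \frac{1}{28}\right) \left(-360\right) 214 = \frac{11}{7} \left(-360\right) 214 = \left(- \frac{3960}{7}\right) 214 = - \frac{847440}{7}$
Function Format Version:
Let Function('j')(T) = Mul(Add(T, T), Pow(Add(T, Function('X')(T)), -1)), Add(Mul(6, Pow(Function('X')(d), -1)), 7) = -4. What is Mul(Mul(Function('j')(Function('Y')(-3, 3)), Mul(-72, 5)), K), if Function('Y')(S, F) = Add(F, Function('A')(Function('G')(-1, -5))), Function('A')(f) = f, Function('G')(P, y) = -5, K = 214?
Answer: Rational(-847440, 7) ≈ -1.2106e+5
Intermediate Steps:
Function('X')(d) = Rational(-6, 11) (Function('X')(d) = Mul(6, Pow(Add(-7, -4), -1)) = Mul(6, Pow(-11, -1)) = Mul(6, Rational(-1, 11)) = Rational(-6, 11))
Function('Y')(S, F) = Add(-5, F) (Function('Y')(S, F) = Add(F, -5) = Add(-5, F))
Function('j')(T) = Mul(2, T, Pow(Add(Rational(-6, 11), T), -1)) (Function('j')(T) = Mul(Add(T, T), Pow(Add(T, Rational(-6, 11)), -1)) = Mul(Mul(2, T), Pow(Add(Rational(-6, 11), T), -1)) = Mul(2, T, Pow(Add(Rational(-6, 11), T), -1)))
Mul(Mul(Function('j')(Function('Y')(-3, 3)), Mul(-72, 5)), K) = Mul(Mul(Mul(22, Add(-5, 3), Pow(Add(-6, Mul(11, Add(-5, 3))), -1)), Mul(-72, 5)), 214) = Mul(Mul(Mul(22, -2, Pow(Add(-6, Mul(11, -2)), -1)), -360), 214) = Mul(Mul(Mul(22, -2, Pow(Add(-6, -22), -1)), -360), 214) = Mul(Mul(Mul(22, -2, Pow(-28, -1)), -360), 214) = Mul(Mul(Mul(22, -2, Rational(-1, 28)), -360), 214) = Mul(Mul(Rational(11, 7), -360), 214) = Mul(Rational(-3960, 7), 214) = Rational(-847440, 7)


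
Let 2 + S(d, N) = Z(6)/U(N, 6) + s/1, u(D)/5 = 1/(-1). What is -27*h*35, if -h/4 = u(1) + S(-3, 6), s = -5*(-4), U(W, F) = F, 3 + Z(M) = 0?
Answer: 47250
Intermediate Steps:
Z(M) = -3 (Z(M) = -3 + 0 = -3)
u(D) = -5 (u(D) = 5/(-1) = 5*(-1) = -5)
s = 20
S(d, N) = 35/2 (S(d, N) = -2 + (-3/6 + 20/1) = -2 + (-3*⅙ + 20*1) = -2 + (-½ + 20) = -2 + 39/2 = 35/2)
h = -50 (h = -4*(-5 + 35/2) = -4*25/2 = -50)
-27*h*35 = -27*(-50)*35 = 1350*35 = 47250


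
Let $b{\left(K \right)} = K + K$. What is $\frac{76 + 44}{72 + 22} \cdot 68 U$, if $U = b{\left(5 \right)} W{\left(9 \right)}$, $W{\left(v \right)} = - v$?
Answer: $- \frac{367200}{47} \approx -7812.8$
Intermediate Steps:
$b{\left(K \right)} = 2 K$
$U = -90$ ($U = 2 \cdot 5 \left(\left(-1\right) 9\right) = 10 \left(-9\right) = -90$)
$\frac{76 + 44}{72 + 22} \cdot 68 U = \frac{76 + 44}{72 + 22} \cdot 68 \left(-90\right) = \frac{120}{94} \cdot 68 \left(-90\right) = 120 \cdot \frac{1}{94} \cdot 68 \left(-90\right) = \frac{60}{47} \cdot 68 \left(-90\right) = \frac{4080}{47} \left(-90\right) = - \frac{367200}{47}$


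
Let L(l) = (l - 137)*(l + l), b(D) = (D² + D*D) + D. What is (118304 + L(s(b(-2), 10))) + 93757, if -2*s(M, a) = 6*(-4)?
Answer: 209061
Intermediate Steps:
b(D) = D + 2*D² (b(D) = (D² + D²) + D = 2*D² + D = D + 2*D²)
s(M, a) = 12 (s(M, a) = -3*(-4) = -½*(-24) = 12)
L(l) = 2*l*(-137 + l) (L(l) = (-137 + l)*(2*l) = 2*l*(-137 + l))
(118304 + L(s(b(-2), 10))) + 93757 = (118304 + 2*12*(-137 + 12)) + 93757 = (118304 + 2*12*(-125)) + 93757 = (118304 - 3000) + 93757 = 115304 + 93757 = 209061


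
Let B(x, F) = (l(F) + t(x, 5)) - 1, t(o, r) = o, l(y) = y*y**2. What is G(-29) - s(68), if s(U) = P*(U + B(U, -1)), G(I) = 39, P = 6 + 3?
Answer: -1167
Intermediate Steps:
P = 9
l(y) = y**3
B(x, F) = -1 + x + F**3 (B(x, F) = (F**3 + x) - 1 = (x + F**3) - 1 = -1 + x + F**3)
s(U) = -18 + 18*U (s(U) = 9*(U + (-1 + U + (-1)**3)) = 9*(U + (-1 + U - 1)) = 9*(U + (-2 + U)) = 9*(-2 + 2*U) = -18 + 18*U)
G(-29) - s(68) = 39 - (-18 + 18*68) = 39 - (-18 + 1224) = 39 - 1*1206 = 39 - 1206 = -1167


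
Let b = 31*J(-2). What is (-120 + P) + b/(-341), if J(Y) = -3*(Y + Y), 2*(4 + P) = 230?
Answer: -111/11 ≈ -10.091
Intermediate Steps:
P = 111 (P = -4 + (½)*230 = -4 + 115 = 111)
J(Y) = -6*Y
b = 372 (b = 31*(-6*(-2)) = 31*12 = 372)
(-120 + P) + b/(-341) = (-120 + 111) + 372/(-341) = -9 + 372*(-1/341) = -9 - 12/11 = -111/11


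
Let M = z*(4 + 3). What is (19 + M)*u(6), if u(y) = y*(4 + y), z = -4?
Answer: -540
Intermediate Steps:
M = -28 (M = -4*(4 + 3) = -4*7 = -28)
(19 + M)*u(6) = (19 - 28)*(6*(4 + 6)) = -54*10 = -9*60 = -540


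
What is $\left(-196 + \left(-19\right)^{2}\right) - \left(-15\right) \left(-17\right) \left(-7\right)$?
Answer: $1950$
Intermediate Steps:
$\left(-196 + \left(-19\right)^{2}\right) - \left(-15\right) \left(-17\right) \left(-7\right) = \left(-196 + 361\right) - 255 \left(-7\right) = 165 - -1785 = 165 + 1785 = 1950$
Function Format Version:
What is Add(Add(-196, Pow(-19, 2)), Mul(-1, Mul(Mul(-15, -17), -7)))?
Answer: 1950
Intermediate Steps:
Add(Add(-196, Pow(-19, 2)), Mul(-1, Mul(Mul(-15, -17), -7))) = Add(Add(-196, 361), Mul(-1, Mul(255, -7))) = Add(165, Mul(-1, -1785)) = Add(165, 1785) = 1950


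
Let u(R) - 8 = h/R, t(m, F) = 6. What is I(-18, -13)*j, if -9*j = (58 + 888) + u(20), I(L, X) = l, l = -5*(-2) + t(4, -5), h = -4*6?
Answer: -25408/15 ≈ -1693.9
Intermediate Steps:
h = -24
l = 16 (l = -5*(-2) + 6 = 10 + 6 = 16)
I(L, X) = 16
u(R) = 8 - 24/R
j = -1588/15 (j = -((58 + 888) + (8 - 24/20))/9 = -(946 + (8 - 24*1/20))/9 = -(946 + (8 - 6/5))/9 = -(946 + 34/5)/9 = -⅑*4764/5 = -1588/15 ≈ -105.87)
I(-18, -13)*j = 16*(-1588/15) = -25408/15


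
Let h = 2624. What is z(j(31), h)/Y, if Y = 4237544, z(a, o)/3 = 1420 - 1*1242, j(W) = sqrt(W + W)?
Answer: 267/2118772 ≈ 0.00012602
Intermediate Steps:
j(W) = sqrt(2)*sqrt(W) (j(W) = sqrt(2*W) = sqrt(2)*sqrt(W))
z(a, o) = 534 (z(a, o) = 3*(1420 - 1*1242) = 3*(1420 - 1242) = 3*178 = 534)
z(j(31), h)/Y = 534/4237544 = 534*(1/4237544) = 267/2118772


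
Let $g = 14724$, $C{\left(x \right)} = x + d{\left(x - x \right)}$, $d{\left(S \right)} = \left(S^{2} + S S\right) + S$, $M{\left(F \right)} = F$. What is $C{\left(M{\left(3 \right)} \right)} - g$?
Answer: $-14721$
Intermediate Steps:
$d{\left(S \right)} = S + 2 S^{2}$ ($d{\left(S \right)} = \left(S^{2} + S^{2}\right) + S = 2 S^{2} + S = S + 2 S^{2}$)
$C{\left(x \right)} = x$ ($C{\left(x \right)} = x + \left(x - x\right) \left(1 + 2 \left(x - x\right)\right) = x + 0 \left(1 + 2 \cdot 0\right) = x + 0 \left(1 + 0\right) = x + 0 \cdot 1 = x + 0 = x$)
$C{\left(M{\left(3 \right)} \right)} - g = 3 - 14724 = -14721$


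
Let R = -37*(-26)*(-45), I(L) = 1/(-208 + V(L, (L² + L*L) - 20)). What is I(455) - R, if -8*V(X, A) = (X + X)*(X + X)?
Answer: 8980120888/207441 ≈ 43290.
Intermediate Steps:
V(X, A) = -X²/2 (V(X, A) = -(X + X)*(X + X)/8 = -2*X*2*X/8 = -X²/2)
I(L) = 1/(-208 - L²/2)
R = -43290 (R = 962*(-45) = -43290)
I(455) - R = -2/(416 + 455²) - 1*(-43290) = -2/(416 + 207025) + 43290 = -2/207441 + 43290 = 8980120888/207441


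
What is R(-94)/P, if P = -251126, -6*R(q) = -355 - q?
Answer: -87/502252 ≈ -0.00017322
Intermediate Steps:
R(q) = 355/6 + q/6 (R(q) = -(-355 - q)/6 = 355/6 + q/6)
R(-94)/P = (355/6 + (⅙)*(-94))/(-251126) = (355/6 - 47/3)*(-1/251126) = (87/2)*(-1/251126) = -87/502252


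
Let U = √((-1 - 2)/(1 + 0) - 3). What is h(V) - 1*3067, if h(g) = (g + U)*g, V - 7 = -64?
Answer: 182 - 57*I*√6 ≈ 182.0 - 139.62*I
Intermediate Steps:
U = I*√6 (U = √(-3/1 - 3) = √(-3*1 - 3) = √(-3 - 3) = √(-6) = I*√6 ≈ 2.4495*I)
V = -57 (V = 7 - 64 = -57)
h(g) = g*(g + I*√6) (h(g) = (g + I*√6)*g = g*(g + I*√6))
h(V) - 1*3067 = -57*(-57 + I*√6) - 1*3067 = (3249 - 57*I*√6) - 3067 = 182 - 57*I*√6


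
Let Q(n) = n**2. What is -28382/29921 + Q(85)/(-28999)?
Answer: -1039228843/867679079 ≈ -1.1977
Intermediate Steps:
-28382/29921 + Q(85)/(-28999) = -28382/29921 + 85**2/(-28999) = -28382*1/29921 + 7225*(-1/28999) = -28382/29921 - 7225/28999 = -1039228843/867679079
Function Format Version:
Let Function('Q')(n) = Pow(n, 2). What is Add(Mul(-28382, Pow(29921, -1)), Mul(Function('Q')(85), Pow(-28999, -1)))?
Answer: Rational(-1039228843, 867679079) ≈ -1.1977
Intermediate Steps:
Add(Mul(-28382, Pow(29921, -1)), Mul(Function('Q')(85), Pow(-28999, -1))) = Add(Mul(-28382, Pow(29921, -1)), Mul(Pow(85, 2), Pow(-28999, -1))) = Add(Mul(-28382, Rational(1, 29921)), Mul(7225, Rational(-1, 28999))) = Add(Rational(-28382, 29921), Rational(-7225, 28999)) = Rational(-1039228843, 867679079)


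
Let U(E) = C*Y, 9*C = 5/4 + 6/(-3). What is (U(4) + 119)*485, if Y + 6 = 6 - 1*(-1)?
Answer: 692095/12 ≈ 57675.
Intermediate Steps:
Y = 1 (Y = -6 + (6 - 1*(-1)) = -6 + (6 + 1) = -6 + 7 = 1)
C = -1/12 (C = (5/4 + 6/(-3))/9 = (5*(¼) + 6*(-⅓))/9 = (5/4 - 2)/9 = (⅑)*(-¾) = -1/12 ≈ -0.083333)
U(E) = -1/12 (U(E) = -1/12*1 = -1/12)
(U(4) + 119)*485 = (-1/12 + 119)*485 = (1427/12)*485 = 692095/12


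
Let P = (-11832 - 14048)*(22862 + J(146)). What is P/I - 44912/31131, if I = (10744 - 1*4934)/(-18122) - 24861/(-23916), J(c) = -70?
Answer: -147380725967832831376/179625340773 ≈ -8.2049e+8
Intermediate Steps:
P = -589856960 (P = (-11832 - 14048)*(22862 - 70) = -25880*22792 = -589856960)
I = 51929847/72234292 (I = (10744 - 4934)*(-1/18122) - 24861*(-1/23916) = 5810*(-1/18122) + 8287/7972 = -2905/9061 + 8287/7972 = 51929847/72234292 ≈ 0.71891)
P/I - 44912/31131 = -589856960/51929847/72234292 - 44912/31131 = -589856960*72234292/51929847 - 44912*1/31131 = -42607899886872320/51929847 - 44912/31131 = -147380725967832831376/179625340773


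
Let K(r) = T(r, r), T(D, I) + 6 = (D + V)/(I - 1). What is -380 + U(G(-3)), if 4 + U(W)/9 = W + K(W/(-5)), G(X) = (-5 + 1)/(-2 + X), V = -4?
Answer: -62426/145 ≈ -430.52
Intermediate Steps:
T(D, I) = -6 + (-4 + D)/(-1 + I) (T(D, I) = -6 + (D - 4)/(I - 1) = -6 + (-4 + D)/(-1 + I))
K(r) = (2 - 5*r)/(-1 + r) (K(r) = (2 + r - 6*r)/(-1 + r) = (2 - 5*r)/(-1 + r))
G(X) = -4/(-2 + X)
U(W) = -36 + 9*W + 9*(2 + W)/(-1 - W/5) (U(W) = -36 + 9*(W + (2 - 5*W/(-5))/(-1 + W/(-5))) = -36 + 9*(W + (2 - 5*W*(-1)/5)/(-1 + W*(-1/5))) = -36 + 9*(W + (2 - (-1)*W)/(-1 - W/5)) = -36 + 9*(W + (2 + W)/(-1 - W/5)) = -36 + (9*W + 9*(2 + W)/(-1 - W/5)) = -36 + 9*W + 9*(2 + W)/(-1 - W/5))
-380 + U(G(-3)) = -380 + 9*(-30 + (-4/(-2 - 3))**2 - (-16)/(-2 - 3))/(5 - 4/(-2 - 3)) = -380 + 9*(-30 + (-4/(-5))**2 - (-16)/(-5))/(5 - 4/(-5)) = -380 + 9*(-30 + (-4*(-1/5))**2 - (-16)*(-1)/5)/(5 - 4*(-1/5)) = -380 + 9*(-30 + (4/5)**2 - 4*4/5)/(5 + 4/5) = -380 + 9*(-30 + 16/25 - 16/5)/(29/5) = -380 + 9*(5/29)*(-814/25) = -380 - 7326/145 = -62426/145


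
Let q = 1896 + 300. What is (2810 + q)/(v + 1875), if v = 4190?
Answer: 5006/6065 ≈ 0.82539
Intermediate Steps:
q = 2196
(2810 + q)/(v + 1875) = (2810 + 2196)/(4190 + 1875) = 5006/6065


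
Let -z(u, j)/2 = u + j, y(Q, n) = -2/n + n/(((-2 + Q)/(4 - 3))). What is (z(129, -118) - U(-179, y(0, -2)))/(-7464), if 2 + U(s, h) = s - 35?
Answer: -97/3732 ≈ -0.025991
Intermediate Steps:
y(Q, n) = -2/n + n/(-2 + Q) (y(Q, n) = -2/n + n/(((-2 + Q)/1)) = -2/n + n/(((-2 + Q)*1)) = -2/n + n/(-2 + Q))
U(s, h) = -37 + s (U(s, h) = -2 + (s - 35) = -2 + (-35 + s) = -37 + s)
z(u, j) = -2*j - 2*u (z(u, j) = -2*(u + j) = -2*(j + u) = -2*j - 2*u)
(z(129, -118) - U(-179, y(0, -2)))/(-7464) = ((-2*(-118) - 2*129) - (-37 - 179))/(-7464) = ((236 - 258) - 1*(-216))*(-1/7464) = (-22 + 216)*(-1/7464) = 194*(-1/7464) = -97/3732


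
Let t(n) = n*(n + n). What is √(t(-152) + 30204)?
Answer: 2*√19103 ≈ 276.43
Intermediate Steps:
t(n) = 2*n² (t(n) = n*(2*n) = 2*n²)
√(t(-152) + 30204) = √(2*(-152)² + 30204) = √(2*23104 + 30204) = √(46208 + 30204) = √76412 = 2*√19103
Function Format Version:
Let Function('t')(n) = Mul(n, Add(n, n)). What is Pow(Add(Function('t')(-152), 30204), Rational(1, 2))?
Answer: Mul(2, Pow(19103, Rational(1, 2))) ≈ 276.43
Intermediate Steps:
Function('t')(n) = Mul(2, Pow(n, 2)) (Function('t')(n) = Mul(n, Mul(2, n)) = Mul(2, Pow(n, 2)))
Pow(Add(Function('t')(-152), 30204), Rational(1, 2)) = Pow(Add(Mul(2, Pow(-152, 2)), 30204), Rational(1, 2)) = Pow(Add(Mul(2, 23104), 30204), Rational(1, 2)) = Pow(Add(46208, 30204), Rational(1, 2)) = Pow(76412, Rational(1, 2)) = Mul(2, Pow(19103, Rational(1, 2)))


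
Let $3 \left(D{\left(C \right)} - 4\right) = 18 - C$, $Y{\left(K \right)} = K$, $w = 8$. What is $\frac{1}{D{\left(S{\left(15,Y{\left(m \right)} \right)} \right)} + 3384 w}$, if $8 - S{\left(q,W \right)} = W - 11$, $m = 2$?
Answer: $\frac{3}{81229} \approx 3.6933 \cdot 10^{-5}$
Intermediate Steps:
$S{\left(q,W \right)} = 19 - W$ ($S{\left(q,W \right)} = 8 - \left(W - 11\right) = 8 - \left(-11 + W\right) = 19 - W$)
$D{\left(C \right)} = 10 - \frac{C}{3}$ ($D{\left(C \right)} = 4 + \frac{18 - C}{3} = 4 - \left(-6 + \frac{C}{3}\right) = 10 - \frac{C}{3}$)
$\frac{1}{D{\left(S{\left(15,Y{\left(m \right)} \right)} \right)} + 3384 w} = \frac{1}{\left(10 - \frac{19 - 2}{3}\right) + 3384 \cdot 8} = \frac{1}{\left(10 - \frac{19 - 2}{3}\right) + 27072} = \frac{1}{\left(10 - \frac{17}{3}\right) + 27072} = \frac{1}{\frac{13}{3} + 27072} = \frac{1}{\frac{81229}{3}} = \frac{3}{81229}$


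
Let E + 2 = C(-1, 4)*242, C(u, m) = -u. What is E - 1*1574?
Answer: -1334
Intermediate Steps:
E = 240 (E = -2 - 1*(-1)*242 = -2 + 1*242 = -2 + 242 = 240)
E - 1*1574 = 240 - 1*1574 = 240 - 1574 = -1334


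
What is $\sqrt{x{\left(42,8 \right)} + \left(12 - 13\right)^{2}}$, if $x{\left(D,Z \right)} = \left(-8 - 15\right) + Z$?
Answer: $i \sqrt{14} \approx 3.7417 i$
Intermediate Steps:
$x{\left(D,Z \right)} = -23 + Z$
$\sqrt{x{\left(42,8 \right)} + \left(12 - 13\right)^{2}} = \sqrt{\left(-23 + 8\right) + \left(12 - 13\right)^{2}} = \sqrt{-15 + \left(-1\right)^{2}} = \sqrt{-15 + 1} = \sqrt{-14} = i \sqrt{14}$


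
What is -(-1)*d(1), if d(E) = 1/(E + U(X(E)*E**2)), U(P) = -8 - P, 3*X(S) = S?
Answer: -3/22 ≈ -0.13636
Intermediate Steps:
X(S) = S/3
d(E) = 1/(-8 + E - E**3/3) (d(E) = 1/(E + (-8 - E/3*E**2)) = 1/(E + (-8 - E**3/3)) = 1/(-8 + E - E**3/3))
-(-1)*d(1) = -(-1)*(-3/(24 + 1**3 - 3*1)) = -(-1)*(-3/(24 + 1 - 3)) = -(-1)*(-3/22) = -(-1)*(-3*1/22) = -(-1)*(-3)/22 = -1*3/22 = -3/22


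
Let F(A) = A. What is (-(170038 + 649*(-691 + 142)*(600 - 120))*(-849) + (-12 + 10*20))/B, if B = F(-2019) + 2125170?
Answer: -145055421070/2123151 ≈ -68321.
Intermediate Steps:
B = 2123151 (B = -2019 + 2125170 = 2123151)
(-(170038 + 649*(-691 + 142)*(600 - 120))*(-849) + (-12 + 10*20))/B = (-(170038 + 649*(-691 + 142)*(600 - 120))*(-849) + (-12 + 10*20))/2123151 = (-649/(1/(-549*480 + 262))*(-849) + (-12 + 200))*(1/2123151) = (-649/(1/(-263520 + 262))*(-849) + 188)*(1/2123151) = (-649/(1/(-263258))*(-849) + 188)*(1/2123151) = (-649/(-1/263258)*(-849) + 188)*(1/2123151) = (-649*(-263258)*(-849) + 188)*(1/2123151) = (170854442*(-849) + 188)*(1/2123151) = (-145055421258 + 188)*(1/2123151) = -145055421070*1/2123151 = -145055421070/2123151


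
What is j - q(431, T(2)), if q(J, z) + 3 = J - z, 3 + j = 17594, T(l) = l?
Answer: 17165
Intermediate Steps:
j = 17591 (j = -3 + 17594 = 17591)
q(J, z) = -3 + J - z (q(J, z) = -3 + (J - z) = -3 + J - z)
j - q(431, T(2)) = 17591 - (-3 + 431 - 1*2) = 17591 - (-3 + 431 - 2) = 17591 - 1*426 = 17591 - 426 = 17165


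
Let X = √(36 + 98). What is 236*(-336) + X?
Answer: -79296 + √134 ≈ -79284.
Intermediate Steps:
X = √134 ≈ 11.576
236*(-336) + X = 236*(-336) + √134 = -79296 + √134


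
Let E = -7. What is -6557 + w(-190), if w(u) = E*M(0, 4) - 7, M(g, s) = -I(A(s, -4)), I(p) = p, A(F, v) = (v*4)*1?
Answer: -6676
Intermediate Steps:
A(F, v) = 4*v (A(F, v) = (4*v)*1 = 4*v)
M(g, s) = 16 (M(g, s) = -4*(-4) = -1*(-16) = 16)
w(u) = -119 (w(u) = -7*16 - 7 = -112 - 7 = -119)
-6557 + w(-190) = -6557 - 119 = -6676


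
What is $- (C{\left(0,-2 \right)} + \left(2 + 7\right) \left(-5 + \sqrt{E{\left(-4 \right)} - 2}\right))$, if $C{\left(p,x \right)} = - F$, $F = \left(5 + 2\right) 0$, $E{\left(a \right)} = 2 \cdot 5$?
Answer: $45 - 18 \sqrt{2} \approx 19.544$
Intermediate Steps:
$E{\left(a \right)} = 10$
$F = 0$ ($F = 7 \cdot 0 = 0$)
$C{\left(p,x \right)} = 0$ ($C{\left(p,x \right)} = \left(-1\right) 0 = 0$)
$- (C{\left(0,-2 \right)} + \left(2 + 7\right) \left(-5 + \sqrt{E{\left(-4 \right)} - 2}\right)) = - (0 + \left(2 + 7\right) \left(-5 + \sqrt{10 - 2}\right)) = - (0 + 9 \left(-5 + \sqrt{8}\right)) = - (0 + 9 \left(-5 + 2 \sqrt{2}\right)) = - (0 - \left(45 - 18 \sqrt{2}\right)) = - (-45 + 18 \sqrt{2}) = 45 - 18 \sqrt{2}$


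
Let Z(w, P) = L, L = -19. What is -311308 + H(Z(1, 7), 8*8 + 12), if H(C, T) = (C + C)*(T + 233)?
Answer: -323050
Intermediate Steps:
Z(w, P) = -19
H(C, T) = 2*C*(233 + T) (H(C, T) = (2*C)*(233 + T) = 2*C*(233 + T))
-311308 + H(Z(1, 7), 8*8 + 12) = -311308 + 2*(-19)*(233 + (8*8 + 12)) = -311308 + 2*(-19)*(233 + (64 + 12)) = -311308 + 2*(-19)*(233 + 76) = -311308 + 2*(-19)*309 = -311308 - 11742 = -323050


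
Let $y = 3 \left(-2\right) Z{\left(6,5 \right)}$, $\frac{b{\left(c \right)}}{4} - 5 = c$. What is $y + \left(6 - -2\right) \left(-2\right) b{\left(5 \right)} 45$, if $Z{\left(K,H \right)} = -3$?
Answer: $-28782$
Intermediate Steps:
$b{\left(c \right)} = 20 + 4 c$
$y = 18$ ($y = 3 \left(-2\right) \left(-3\right) = \left(-6\right) \left(-3\right) = 18$)
$y + \left(6 - -2\right) \left(-2\right) b{\left(5 \right)} 45 = 18 + \left(6 - -2\right) \left(-2\right) \left(20 + 4 \cdot 5\right) 45 = 18 + \left(6 + 2\right) \left(-2\right) \left(20 + 20\right) 45 = 18 + 8 \left(-2\right) 40 \cdot 45 = 18 + \left(-16\right) 40 \cdot 45 = 18 - 28800 = -28782$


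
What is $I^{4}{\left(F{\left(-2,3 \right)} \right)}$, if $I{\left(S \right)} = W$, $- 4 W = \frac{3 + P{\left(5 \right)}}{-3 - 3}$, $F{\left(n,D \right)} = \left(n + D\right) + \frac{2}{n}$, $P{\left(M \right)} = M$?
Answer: $\frac{1}{81} \approx 0.012346$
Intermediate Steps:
$F{\left(n,D \right)} = D + n + \frac{2}{n}$ ($F{\left(n,D \right)} = \left(D + n\right) + \frac{2}{n} = D + n + \frac{2}{n}$)
$W = \frac{1}{3}$ ($W = - \frac{\left(3 + 5\right) \frac{1}{-3 - 3}}{4} = - \frac{8 \frac{1}{-6}}{4} = - \frac{8 \left(- \frac{1}{6}\right)}{4} = \left(- \frac{1}{4}\right) \left(- \frac{4}{3}\right) = \frac{1}{3} \approx 0.33333$)
$I{\left(S \right)} = \frac{1}{3}$
$I^{4}{\left(F{\left(-2,3 \right)} \right)} = \left(\frac{1}{3}\right)^{4} = \frac{1}{81}$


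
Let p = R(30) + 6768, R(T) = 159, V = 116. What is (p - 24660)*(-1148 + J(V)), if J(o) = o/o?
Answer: 20339751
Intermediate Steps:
p = 6927 (p = 159 + 6768 = 6927)
J(o) = 1
(p - 24660)*(-1148 + J(V)) = (6927 - 24660)*(-1148 + 1) = -17733*(-1147) = 20339751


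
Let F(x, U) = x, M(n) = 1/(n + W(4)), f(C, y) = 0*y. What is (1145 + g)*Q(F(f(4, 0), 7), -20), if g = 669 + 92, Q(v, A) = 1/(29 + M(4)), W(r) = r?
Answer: 15248/233 ≈ 65.442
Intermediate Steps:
f(C, y) = 0
M(n) = 1/(4 + n) (M(n) = 1/(n + 4) = 1/(4 + n))
Q(v, A) = 8/233 (Q(v, A) = 1/(29 + 1/(4 + 4)) = 1/(29 + 1/8) = 1/(29 + ⅛) = 1/(233/8) = 8/233)
g = 761
(1145 + g)*Q(F(f(4, 0), 7), -20) = (1145 + 761)*(8/233) = 1906*(8/233) = 15248/233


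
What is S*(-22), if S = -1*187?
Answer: 4114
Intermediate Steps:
S = -187
S*(-22) = -187*(-22) = 4114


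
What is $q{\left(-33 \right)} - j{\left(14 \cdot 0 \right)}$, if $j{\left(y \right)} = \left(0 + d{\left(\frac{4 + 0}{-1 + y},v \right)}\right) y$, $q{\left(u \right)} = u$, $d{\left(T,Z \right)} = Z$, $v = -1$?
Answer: $-33$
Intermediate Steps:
$j{\left(y \right)} = - y$ ($j{\left(y \right)} = \left(0 - 1\right) y = - y$)
$q{\left(-33 \right)} - j{\left(14 \cdot 0 \right)} = -33 - - 14 \cdot 0 = -33 - \left(-1\right) 0 = -33 - 0 = -33 + 0 = -33$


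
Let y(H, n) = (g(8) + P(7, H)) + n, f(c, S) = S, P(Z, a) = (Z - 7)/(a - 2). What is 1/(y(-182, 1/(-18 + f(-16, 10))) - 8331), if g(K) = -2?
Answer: -8/66665 ≈ -0.00012000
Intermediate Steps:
P(Z, a) = (-7 + Z)/(-2 + a)
y(H, n) = -2 + n (y(H, n) = (-2 + (-7 + 7)/(-2 + H)) + n = (-2 + 0/(-2 + H)) + n = (-2 + 0) + n = -2 + n)
1/(y(-182, 1/(-18 + f(-16, 10))) - 8331) = 1/((-2 + 1/(-18 + 10)) - 8331) = 1/((-2 + 1/(-8)) - 8331) = 1/((-2 - ⅛) - 8331) = 1/(-17/8 - 8331) = 1/(-66665/8) = -8/66665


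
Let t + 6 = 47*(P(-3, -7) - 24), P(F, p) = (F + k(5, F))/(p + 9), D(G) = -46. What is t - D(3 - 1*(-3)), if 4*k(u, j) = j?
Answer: -9409/8 ≈ -1176.1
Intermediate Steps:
k(u, j) = j/4
P(F, p) = 5*F/(4*(9 + p)) (P(F, p) = (F + F/4)/(p + 9) = (5*F/4)/(9 + p) = 5*F/(4*(9 + p)))
t = -9777/8 (t = -6 + 47*((5/4)*(-3)/(9 - 7) - 24) = -6 + 47*((5/4)*(-3)/2 - 24) = -6 + 47*((5/4)*(-3)*(1/2) - 24) = -6 + 47*(-15/8 - 24) = -6 + 47*(-207/8) = -6 - 9729/8 = -9777/8 ≈ -1222.1)
t - D(3 - 1*(-3)) = -9777/8 - 1*(-46) = -9777/8 + 46 = -9409/8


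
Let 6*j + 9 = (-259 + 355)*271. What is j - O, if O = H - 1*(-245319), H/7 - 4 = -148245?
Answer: 1593405/2 ≈ 7.9670e+5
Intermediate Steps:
j = 8669/2 (j = -3/2 + ((-259 + 355)*271)/6 = -3/2 + (96*271)/6 = -3/2 + (⅙)*26016 = -3/2 + 4336 = 8669/2 ≈ 4334.5)
H = -1037687 (H = 28 + 7*(-148245) = 28 - 1037715 = -1037687)
O = -792368 (O = -1037687 - 1*(-245319) = -1037687 + 245319 = -792368)
j - O = 8669/2 - 1*(-792368) = 8669/2 + 792368 = 1593405/2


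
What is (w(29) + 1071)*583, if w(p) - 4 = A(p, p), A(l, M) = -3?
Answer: 624976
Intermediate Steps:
w(p) = 1 (w(p) = 4 - 3 = 1)
(w(29) + 1071)*583 = (1 + 1071)*583 = 1072*583 = 624976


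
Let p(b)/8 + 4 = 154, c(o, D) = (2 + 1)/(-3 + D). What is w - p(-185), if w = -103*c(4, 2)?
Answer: -891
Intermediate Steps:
c(o, D) = 3/(-3 + D)
p(b) = 1200 (p(b) = -32 + 8*154 = -32 + 1232 = 1200)
w = 309 (w = -309/(-3 + 2) = -309/(-1) = -309*(-1) = -103*(-3) = 309)
w - p(-185) = 309 - 1*1200 = 309 - 1200 = -891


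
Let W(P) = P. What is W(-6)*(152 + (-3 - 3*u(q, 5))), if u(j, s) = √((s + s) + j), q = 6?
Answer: -822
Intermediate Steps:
u(j, s) = √(j + 2*s) (u(j, s) = √(2*s + j) = √(j + 2*s))
W(-6)*(152 + (-3 - 3*u(q, 5))) = -6*(152 + (-3 - 3*√(6 + 2*5))) = -6*(152 + (-3 - 3*√(6 + 10))) = -6*(152 + (-3 - 3*√16)) = -6*(152 + (-3 - 3*4)) = -6*(152 + (-3 - 12)) = -6*(152 - 15) = -6*137 = -822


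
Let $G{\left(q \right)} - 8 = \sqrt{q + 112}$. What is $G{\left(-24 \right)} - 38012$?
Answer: $-38004 + 2 \sqrt{22} \approx -37995.0$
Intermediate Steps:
$G{\left(q \right)} = 8 + \sqrt{112 + q}$ ($G{\left(q \right)} = 8 + \sqrt{q + 112} = 8 + \sqrt{112 + q}$)
$G{\left(-24 \right)} - 38012 = \left(8 + \sqrt{112 - 24}\right) - 38012 = \left(8 + \sqrt{88}\right) - 38012 = \left(8 + 2 \sqrt{22}\right) - 38012 = -38004 + 2 \sqrt{22}$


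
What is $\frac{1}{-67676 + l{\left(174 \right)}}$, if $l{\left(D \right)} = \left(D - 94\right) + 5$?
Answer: $- \frac{1}{67591} \approx -1.4795 \cdot 10^{-5}$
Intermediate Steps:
$l{\left(D \right)} = -89 + D$ ($l{\left(D \right)} = \left(-94 + D\right) + 5 = -89 + D$)
$\frac{1}{-67676 + l{\left(174 \right)}} = \frac{1}{-67676 + \left(-89 + 174\right)} = \frac{1}{-67676 + 85} = \frac{1}{-67591} = - \frac{1}{67591}$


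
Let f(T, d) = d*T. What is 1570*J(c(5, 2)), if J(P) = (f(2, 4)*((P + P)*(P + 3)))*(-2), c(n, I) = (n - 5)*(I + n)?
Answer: 0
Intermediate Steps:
f(T, d) = T*d
c(n, I) = (-5 + n)*(I + n)
J(P) = -32*P*(3 + P) (J(P) = ((2*4)*((P + P)*(P + 3)))*(-2) = (8*((2*P)*(3 + P)))*(-2) = (8*(2*P*(3 + P)))*(-2) = (16*P*(3 + P))*(-2) = -32*P*(3 + P))
1570*J(c(5, 2)) = 1570*(-32*(5**2 - 5*2 - 5*5 + 2*5)*(3 + (5**2 - 5*2 - 5*5 + 2*5))) = 1570*(-32*(25 - 10 - 25 + 10)*(3 + (25 - 10 - 25 + 10))) = 1570*(-32*0*(3 + 0)) = 1570*(-32*0*3) = 1570*0 = 0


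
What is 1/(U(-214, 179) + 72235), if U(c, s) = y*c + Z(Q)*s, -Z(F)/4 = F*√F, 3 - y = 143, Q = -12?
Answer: 3785/419618059 - 5728*I*√3/3776562531 ≈ 9.0201e-6 - 2.627e-6*I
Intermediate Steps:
y = -140 (y = 3 - 1*143 = 3 - 143 = -140)
Z(F) = -4*F^(3/2) (Z(F) = -4*F*√F = -4*F^(3/2))
U(c, s) = -140*c + 96*I*s*√3 (U(c, s) = -140*c + (-(-96)*I*√3)*s = -140*c + (96*I*√3)*s = -140*c + 96*I*s*√3)
1/(U(-214, 179) + 72235) = 1/((-140*(-214) + 96*I*179*√3) + 72235) = 1/((29960 + 17184*I*√3) + 72235) = 1/(102195 + 17184*I*√3)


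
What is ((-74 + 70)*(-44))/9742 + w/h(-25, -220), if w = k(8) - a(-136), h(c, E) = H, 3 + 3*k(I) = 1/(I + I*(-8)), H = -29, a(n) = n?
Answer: -110040673/23731512 ≈ -4.6369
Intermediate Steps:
k(I) = -1 - 1/(21*I) (k(I) = -1 + 1/(3*(I + I*(-8))) = -1 + 1/(3*(I - 8*I)) = -1 + 1/(3*((-7*I))) = -1 + (-1/(7*I))/3 = -1 - 1/(21*I))
h(c, E) = -29
w = 22679/168 (w = (-1/21 - 1*8)/8 - 1*(-136) = (-1/21 - 8)/8 + 136 = (⅛)*(-169/21) + 136 = -169/168 + 136 = 22679/168 ≈ 134.99)
((-74 + 70)*(-44))/9742 + w/h(-25, -220) = ((-74 + 70)*(-44))/9742 + (22679/168)/(-29) = -4*(-44)*(1/9742) + (22679/168)*(-1/29) = 176*(1/9742) - 22679/4872 = 88/4871 - 22679/4872 = -110040673/23731512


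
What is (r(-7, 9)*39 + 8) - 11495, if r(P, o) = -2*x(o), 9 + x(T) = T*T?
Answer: -17103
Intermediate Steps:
x(T) = -9 + T² (x(T) = -9 + T*T = -9 + T²)
r(P, o) = 18 - 2*o² (r(P, o) = -2*(-9 + o²) = 18 - 2*o²)
(r(-7, 9)*39 + 8) - 11495 = ((18 - 2*9²)*39 + 8) - 11495 = ((18 - 2*81)*39 + 8) - 11495 = ((18 - 162)*39 + 8) - 11495 = (-144*39 + 8) - 11495 = (-5616 + 8) - 11495 = -5608 - 11495 = -17103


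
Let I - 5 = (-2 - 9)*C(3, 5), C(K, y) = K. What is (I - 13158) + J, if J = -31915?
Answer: -45101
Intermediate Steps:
I = -28 (I = 5 + (-2 - 9)*3 = 5 - 11*3 = 5 - 33 = -28)
(I - 13158) + J = (-28 - 13158) - 31915 = -13186 - 31915 = -45101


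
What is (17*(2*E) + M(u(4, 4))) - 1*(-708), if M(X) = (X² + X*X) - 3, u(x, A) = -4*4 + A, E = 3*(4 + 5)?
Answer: 1911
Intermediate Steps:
E = 27 (E = 3*9 = 27)
u(x, A) = -16 + A
M(X) = -3 + 2*X² (M(X) = (X² + X²) - 3 = 2*X² - 3 = -3 + 2*X²)
(17*(2*E) + M(u(4, 4))) - 1*(-708) = (17*(2*27) + (-3 + 2*(-16 + 4)²)) - 1*(-708) = (17*54 + (-3 + 2*(-12)²)) + 708 = (918 + (-3 + 2*144)) + 708 = (918 + (-3 + 288)) + 708 = (918 + 285) + 708 = 1203 + 708 = 1911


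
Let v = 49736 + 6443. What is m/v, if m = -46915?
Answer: -46915/56179 ≈ -0.83510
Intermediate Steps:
v = 56179
m/v = -46915/56179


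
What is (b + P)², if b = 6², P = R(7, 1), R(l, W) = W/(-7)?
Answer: 63001/49 ≈ 1285.7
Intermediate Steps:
R(l, W) = -W/7 (R(l, W) = W*(-⅐) = -W/7)
P = -⅐ (P = -⅐*1 = -⅐ ≈ -0.14286)
b = 36
(b + P)² = (36 - ⅐)² = (251/7)² = 63001/49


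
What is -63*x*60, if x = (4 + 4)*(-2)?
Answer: 60480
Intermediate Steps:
x = -16 (x = 8*(-2) = -16)
-63*x*60 = -63*(-16)*60 = 1008*60 = 60480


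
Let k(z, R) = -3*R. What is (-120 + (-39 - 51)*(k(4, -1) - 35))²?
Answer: 7617600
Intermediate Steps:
(-120 + (-39 - 51)*(k(4, -1) - 35))² = (-120 + (-39 - 51)*(-3*(-1) - 35))² = (-120 - 90*(3 - 35))² = (-120 - 90*(-32))² = (-120 + 2880)² = 2760² = 7617600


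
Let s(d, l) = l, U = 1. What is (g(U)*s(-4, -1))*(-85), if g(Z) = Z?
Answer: 85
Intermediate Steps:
(g(U)*s(-4, -1))*(-85) = (1*(-1))*(-85) = -1*(-85) = 85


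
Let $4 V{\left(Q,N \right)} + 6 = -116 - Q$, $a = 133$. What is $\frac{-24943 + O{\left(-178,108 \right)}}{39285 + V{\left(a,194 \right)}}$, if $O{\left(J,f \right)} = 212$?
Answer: $- \frac{98924}{156885} \approx -0.63055$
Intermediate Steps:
$V{\left(Q,N \right)} = - \frac{61}{2} - \frac{Q}{4}$ ($V{\left(Q,N \right)} = - \frac{3}{2} + \frac{-116 - Q}{4} = - \frac{3}{2} - \left(29 + \frac{Q}{4}\right) = - \frac{61}{2} - \frac{Q}{4}$)
$\frac{-24943 + O{\left(-178,108 \right)}}{39285 + V{\left(a,194 \right)}} = \frac{-24943 + 212}{39285 - \frac{255}{4}} = - \frac{24731}{39285 - \frac{255}{4}} = - \frac{24731}{\frac{156885}{4}} = \left(-24731\right) \frac{4}{156885} = - \frac{98924}{156885}$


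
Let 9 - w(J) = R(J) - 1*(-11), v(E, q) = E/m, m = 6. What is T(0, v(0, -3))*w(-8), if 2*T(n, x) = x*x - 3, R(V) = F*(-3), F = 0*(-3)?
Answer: 3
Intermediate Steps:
F = 0
v(E, q) = E/6
R(V) = 0 (R(V) = 0*(-3) = 0)
T(n, x) = -3/2 + x²/2 (T(n, x) = (x*x - 3)/2 = (x² - 3)/2 = (-3 + x²)/2 = -3/2 + x²/2)
w(J) = -2 (w(J) = 9 - (0 - 1*(-11)) = 9 - (0 + 11) = 9 - 1*11 = 9 - 11 = -2)
T(0, v(0, -3))*w(-8) = (-3/2 + ((⅙)*0)²/2)*(-2) = (-3/2 + (½)*0²)*(-2) = (-3/2 + (½)*0)*(-2) = (-3/2 + 0)*(-2) = -3/2*(-2) = 3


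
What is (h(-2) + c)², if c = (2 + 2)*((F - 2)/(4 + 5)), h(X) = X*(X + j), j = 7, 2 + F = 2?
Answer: 9604/81 ≈ 118.57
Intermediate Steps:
F = 0 (F = -2 + 2 = 0)
h(X) = X*(7 + X) (h(X) = X*(X + 7) = X*(7 + X))
c = -8/9 (c = (2 + 2)*((0 - 2)/(4 + 5)) = 4*(-2/9) = -8/9 ≈ -0.88889)
(h(-2) + c)² = (-2*(7 - 2) - 8/9)² = (-2*5 - 8/9)² = (-10 - 8/9)² = (-98/9)² = 9604/81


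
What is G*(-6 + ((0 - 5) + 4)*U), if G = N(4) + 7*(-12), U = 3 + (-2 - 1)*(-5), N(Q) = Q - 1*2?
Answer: 1968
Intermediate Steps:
N(Q) = -2 + Q (N(Q) = Q - 2 = -2 + Q)
U = 18 (U = 3 - 3*(-5) = 3 + 15 = 18)
G = -82 (G = (-2 + 4) + 7*(-12) = 2 - 84 = -82)
G*(-6 + ((0 - 5) + 4)*U) = -82*(-6 + ((0 - 5) + 4)*18) = -82*(-6 + (-5 + 4)*18) = -82*(-6 - 1*18) = -82*(-6 - 18) = -82*(-24) = 1968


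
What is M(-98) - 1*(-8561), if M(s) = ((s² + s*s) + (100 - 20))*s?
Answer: -1881663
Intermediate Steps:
M(s) = s*(80 + 2*s²) (M(s) = ((s² + s²) + 80)*s = (2*s² + 80)*s = (80 + 2*s²)*s = s*(80 + 2*s²))
M(-98) - 1*(-8561) = 2*(-98)*(40 + (-98)²) - 1*(-8561) = 2*(-98)*(40 + 9604) + 8561 = 2*(-98)*9644 + 8561 = -1890224 + 8561 = -1881663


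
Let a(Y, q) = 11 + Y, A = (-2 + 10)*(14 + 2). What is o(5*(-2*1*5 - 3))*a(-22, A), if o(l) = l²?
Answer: -46475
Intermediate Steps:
A = 128 (A = 8*16 = 128)
o(5*(-2*1*5 - 3))*a(-22, A) = (5*(-2*1*5 - 3))²*(11 - 22) = (5*(-2*5 - 3))²*(-11) = (5*(-10 - 3))²*(-11) = (5*(-13))²*(-11) = (-65)²*(-11) = 4225*(-11) = -46475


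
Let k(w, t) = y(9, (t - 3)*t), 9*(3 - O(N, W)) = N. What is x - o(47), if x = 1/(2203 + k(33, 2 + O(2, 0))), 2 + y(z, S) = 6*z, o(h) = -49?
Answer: 110496/2255 ≈ 49.000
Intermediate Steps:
O(N, W) = 3 - N/9
y(z, S) = -2 + 6*z
k(w, t) = 52 (k(w, t) = -2 + 6*9 = -2 + 54 = 52)
x = 1/2255 (x = 1/(2203 + 52) = 1/2255 ≈ 0.00044346)
x - o(47) = 1/2255 - 1*(-49) = 1/2255 + 49 = 110496/2255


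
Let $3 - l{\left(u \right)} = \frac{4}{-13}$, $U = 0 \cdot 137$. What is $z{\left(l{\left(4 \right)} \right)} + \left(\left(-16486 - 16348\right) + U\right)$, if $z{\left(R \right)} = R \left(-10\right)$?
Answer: $- \frac{427272}{13} \approx -32867.0$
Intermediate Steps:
$U = 0$
$l{\left(u \right)} = \frac{43}{13}$ ($l{\left(u \right)} = 3 - \frac{4}{-13} = 3 - 4 \left(- \frac{1}{13}\right) = 3 - - \frac{4}{13} = 3 + \frac{4}{13} = \frac{43}{13}$)
$z{\left(R \right)} = - 10 R$
$z{\left(l{\left(4 \right)} \right)} + \left(\left(-16486 - 16348\right) + U\right) = \left(-10\right) \frac{43}{13} + \left(\left(-16486 - 16348\right) + 0\right) = - \frac{430}{13} + \left(-32834 + 0\right) = - \frac{430}{13} - 32834 = - \frac{427272}{13}$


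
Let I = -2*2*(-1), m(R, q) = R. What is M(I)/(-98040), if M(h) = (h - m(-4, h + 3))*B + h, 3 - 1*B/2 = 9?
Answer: 23/24510 ≈ 0.00093839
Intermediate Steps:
B = -12 (B = 6 - 2*9 = 6 - 18 = -12)
I = 4 (I = -4*(-1) = 4)
M(h) = -48 - 11*h (M(h) = (h - 1*(-4))*(-12) + h = (h + 4)*(-12) + h = (4 + h)*(-12) + h = (-48 - 12*h) + h = -48 - 11*h)
M(I)/(-98040) = (-48 - 11*4)/(-98040) = (-48 - 44)*(-1/98040) = -92*(-1/98040) = 23/24510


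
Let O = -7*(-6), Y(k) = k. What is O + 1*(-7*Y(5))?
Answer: 7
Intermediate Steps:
O = 42
O + 1*(-7*Y(5)) = 42 + 1*(-7*5) = 42 + 1*(-35) = 42 - 35 = 7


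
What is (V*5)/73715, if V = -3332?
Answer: -3332/14743 ≈ -0.22601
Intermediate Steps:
(V*5)/73715 = -3332*5/73715 = -16660*1/73715 = -3332/14743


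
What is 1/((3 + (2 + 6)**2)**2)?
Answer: 1/4489 ≈ 0.00022277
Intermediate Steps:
1/((3 + (2 + 6)**2)**2) = 1/((3 + 8**2)**2) = 1/((3 + 64)**2) = 1/(67**2) = 1/4489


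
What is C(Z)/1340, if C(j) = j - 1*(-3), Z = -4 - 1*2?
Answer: -3/1340 ≈ -0.0022388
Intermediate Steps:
Z = -6 (Z = -4 - 2 = -6)
C(j) = 3 + j (C(j) = j + 3 = 3 + j)
C(Z)/1340 = (3 - 6)/1340 = -3*1/1340 = -3/1340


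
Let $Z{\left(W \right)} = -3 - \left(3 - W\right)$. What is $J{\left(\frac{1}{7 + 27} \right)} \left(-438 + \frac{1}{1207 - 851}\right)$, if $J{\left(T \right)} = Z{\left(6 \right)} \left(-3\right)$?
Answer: $0$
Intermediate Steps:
$Z{\left(W \right)} = -6 + W$ ($Z{\left(W \right)} = -3 + \left(-3 + W\right) = -6 + W$)
$J{\left(T \right)} = 0$ ($J{\left(T \right)} = \left(-6 + 6\right) \left(-3\right) = 0 \left(-3\right) = 0$)
$J{\left(\frac{1}{7 + 27} \right)} \left(-438 + \frac{1}{1207 - 851}\right) = 0 \left(-438 + \frac{1}{1207 - 851}\right) = 0 \left(-438 + \frac{1}{356}\right) = 0 \left(- \frac{155927}{356}\right) = 0$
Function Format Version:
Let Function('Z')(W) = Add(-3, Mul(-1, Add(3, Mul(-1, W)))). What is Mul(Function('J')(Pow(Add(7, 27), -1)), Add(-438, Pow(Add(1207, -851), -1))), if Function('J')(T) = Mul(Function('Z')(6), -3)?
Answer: 0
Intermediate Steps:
Function('Z')(W) = Add(-6, W) (Function('Z')(W) = Add(-3, Add(-3, W)) = Add(-6, W))
Function('J')(T) = 0 (Function('J')(T) = Mul(Add(-6, 6), -3) = Mul(0, -3) = 0)
Mul(Function('J')(Pow(Add(7, 27), -1)), Add(-438, Pow(Add(1207, -851), -1))) = Mul(0, Add(-438, Pow(Add(1207, -851), -1))) = Mul(0, Add(-438, Pow(356, -1))) = Mul(0, Add(-438, Rational(1, 356))) = Mul(0, Rational(-155927, 356)) = 0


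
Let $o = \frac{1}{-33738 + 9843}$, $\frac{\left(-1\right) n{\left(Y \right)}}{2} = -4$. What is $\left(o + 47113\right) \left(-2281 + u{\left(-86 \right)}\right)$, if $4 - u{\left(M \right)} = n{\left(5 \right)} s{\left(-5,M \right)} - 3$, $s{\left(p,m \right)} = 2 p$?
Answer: $- \frac{2469928703996}{23895} \approx -1.0337 \cdot 10^{8}$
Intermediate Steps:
$n{\left(Y \right)} = 8$ ($n{\left(Y \right)} = \left(-2\right) \left(-4\right) = 8$)
$o = - \frac{1}{23895}$ ($o = \frac{1}{-23895} = - \frac{1}{23895} \approx -4.185 \cdot 10^{-5}$)
$u{\left(M \right)} = 87$ ($u{\left(M \right)} = 4 - \left(8 \cdot 2 \left(-5\right) - 3\right) = 4 - \left(8 \left(-10\right) - 3\right) = 4 - \left(-80 - 3\right) = 4 - -83 = 4 + 83 = 87$)
$\left(o + 47113\right) \left(-2281 + u{\left(-86 \right)}\right) = \left(- \frac{1}{23895} + 47113\right) \left(-2281 + 87\right) = \frac{1125765134}{23895} \left(-2194\right) = - \frac{2469928703996}{23895}$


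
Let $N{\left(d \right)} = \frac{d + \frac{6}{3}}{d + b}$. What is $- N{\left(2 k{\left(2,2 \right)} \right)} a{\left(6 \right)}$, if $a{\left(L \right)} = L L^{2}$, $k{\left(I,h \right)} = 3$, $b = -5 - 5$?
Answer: $432$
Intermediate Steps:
$b = -10$ ($b = -5 - 5 = -10$)
$N{\left(d \right)} = \frac{2 + d}{-10 + d}$ ($N{\left(d \right)} = \frac{d + \frac{6}{3}}{d - 10} = \frac{d + 6 \cdot \frac{1}{3}}{-10 + d} = \frac{d + 2}{-10 + d} = \frac{2 + d}{-10 + d}$)
$a{\left(L \right)} = L^{3}$
$- N{\left(2 k{\left(2,2 \right)} \right)} a{\left(6 \right)} = - \frac{2 + 2 \cdot 3}{-10 + 2 \cdot 3} \cdot 6^{3} = - \frac{2 + 6}{-10 + 6} \cdot 216 = - \frac{1}{-4} \cdot 8 \cdot 216 = - \left(- \frac{1}{4}\right) 8 \cdot 216 = - \left(-2\right) 216 = \left(-1\right) \left(-432\right) = 432$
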